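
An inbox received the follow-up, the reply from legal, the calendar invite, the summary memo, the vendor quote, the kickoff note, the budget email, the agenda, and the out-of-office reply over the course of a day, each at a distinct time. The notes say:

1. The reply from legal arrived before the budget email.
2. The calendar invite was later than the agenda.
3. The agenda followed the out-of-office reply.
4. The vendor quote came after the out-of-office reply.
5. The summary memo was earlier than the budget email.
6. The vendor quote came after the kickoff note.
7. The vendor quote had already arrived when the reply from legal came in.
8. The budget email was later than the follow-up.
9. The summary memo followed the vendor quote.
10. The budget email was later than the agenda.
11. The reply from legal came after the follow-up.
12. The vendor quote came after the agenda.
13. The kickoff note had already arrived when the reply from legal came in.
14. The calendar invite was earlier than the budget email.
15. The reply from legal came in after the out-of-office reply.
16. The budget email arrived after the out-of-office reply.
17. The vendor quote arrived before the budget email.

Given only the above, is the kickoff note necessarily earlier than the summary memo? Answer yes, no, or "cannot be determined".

Chain the constraints: the kickoff note → the vendor quote → the summary memo. Each link is directly stated, so the kickoff note comes before the summary memo.

yes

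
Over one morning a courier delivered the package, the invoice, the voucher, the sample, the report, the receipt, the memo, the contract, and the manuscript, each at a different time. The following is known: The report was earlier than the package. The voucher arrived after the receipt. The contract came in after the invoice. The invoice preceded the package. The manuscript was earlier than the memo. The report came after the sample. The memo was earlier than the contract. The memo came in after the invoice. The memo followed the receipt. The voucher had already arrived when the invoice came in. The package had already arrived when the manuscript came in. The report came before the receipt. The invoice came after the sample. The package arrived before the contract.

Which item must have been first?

The sample has a chain of constraints placing it before every other item, so the sample must be first.

the sample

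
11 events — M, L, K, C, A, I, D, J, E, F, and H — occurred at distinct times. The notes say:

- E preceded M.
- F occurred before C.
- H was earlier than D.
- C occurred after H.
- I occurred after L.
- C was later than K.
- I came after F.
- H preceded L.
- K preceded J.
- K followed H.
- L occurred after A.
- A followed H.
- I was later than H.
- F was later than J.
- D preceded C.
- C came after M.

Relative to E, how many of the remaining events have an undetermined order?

Forced after E: C and M.
That leaves A, D, F, H, I, J, K, and L with no forced order relative to E — 8.

8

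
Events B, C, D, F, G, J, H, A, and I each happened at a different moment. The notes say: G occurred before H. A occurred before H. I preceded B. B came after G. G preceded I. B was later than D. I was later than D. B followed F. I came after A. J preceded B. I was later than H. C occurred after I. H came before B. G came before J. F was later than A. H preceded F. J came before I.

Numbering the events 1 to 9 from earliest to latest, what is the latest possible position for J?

6

J must come before B, C, and I — 3 events forced after it.
Everything else can be placed before J in some valid order, so J can sit as late as position 9 − 3 = 6.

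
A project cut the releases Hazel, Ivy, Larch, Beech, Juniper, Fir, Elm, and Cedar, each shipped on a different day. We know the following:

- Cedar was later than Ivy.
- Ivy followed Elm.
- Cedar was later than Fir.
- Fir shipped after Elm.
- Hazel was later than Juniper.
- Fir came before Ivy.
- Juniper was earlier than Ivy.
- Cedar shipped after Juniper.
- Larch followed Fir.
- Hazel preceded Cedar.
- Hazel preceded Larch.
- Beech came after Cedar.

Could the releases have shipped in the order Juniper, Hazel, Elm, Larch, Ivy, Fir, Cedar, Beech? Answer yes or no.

no

The constraints require Fir before Larch, but in the proposed sequence Larch appears ahead of Fir. That one violation is enough.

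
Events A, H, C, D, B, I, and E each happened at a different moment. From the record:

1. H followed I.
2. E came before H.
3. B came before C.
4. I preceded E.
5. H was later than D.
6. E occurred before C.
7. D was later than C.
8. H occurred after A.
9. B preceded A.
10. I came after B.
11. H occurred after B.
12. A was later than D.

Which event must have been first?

B has a chain of constraints placing it before every other event, so B must be first.

B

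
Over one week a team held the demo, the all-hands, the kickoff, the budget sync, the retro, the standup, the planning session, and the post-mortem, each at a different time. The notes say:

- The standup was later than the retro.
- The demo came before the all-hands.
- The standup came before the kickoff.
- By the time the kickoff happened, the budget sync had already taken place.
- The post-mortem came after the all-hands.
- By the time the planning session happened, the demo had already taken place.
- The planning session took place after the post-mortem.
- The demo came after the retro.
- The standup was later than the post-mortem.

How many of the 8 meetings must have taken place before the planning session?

4

Directly stated before the planning session: the demo and the post-mortem.
The all-hands reaches the planning session via the all-hands → the post-mortem → the planning session.
The retro reaches the planning session via the retro → the demo → the planning session.
That's the all-hands, the demo, the post-mortem, and the retro — 4 in all.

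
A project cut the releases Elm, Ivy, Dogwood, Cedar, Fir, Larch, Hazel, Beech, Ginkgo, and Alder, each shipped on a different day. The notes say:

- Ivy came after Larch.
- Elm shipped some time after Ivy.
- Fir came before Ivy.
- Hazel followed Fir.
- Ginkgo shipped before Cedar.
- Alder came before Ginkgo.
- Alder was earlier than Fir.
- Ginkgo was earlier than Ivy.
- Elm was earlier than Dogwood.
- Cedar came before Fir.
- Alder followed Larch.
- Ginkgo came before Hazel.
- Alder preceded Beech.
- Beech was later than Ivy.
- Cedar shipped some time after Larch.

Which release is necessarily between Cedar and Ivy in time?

Tracing the constraints gives Cedar → Fir → Ivy, so Fir sits after Cedar and before Ivy.
No other release is forced both after Cedar and before Ivy.

Fir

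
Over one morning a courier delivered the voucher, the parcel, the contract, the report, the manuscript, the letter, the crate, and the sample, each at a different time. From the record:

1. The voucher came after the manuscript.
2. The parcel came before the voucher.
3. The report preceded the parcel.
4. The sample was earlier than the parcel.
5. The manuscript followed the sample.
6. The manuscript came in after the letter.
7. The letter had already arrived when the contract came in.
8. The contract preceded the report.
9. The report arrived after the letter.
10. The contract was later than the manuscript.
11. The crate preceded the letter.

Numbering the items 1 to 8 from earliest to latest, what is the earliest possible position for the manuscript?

4

The crate, the letter, and the sample must all come before the manuscript — 3 forced predecessors.
Nothing else is forced ahead of the manuscript, so its earliest slot is position 3 + 1 = 4.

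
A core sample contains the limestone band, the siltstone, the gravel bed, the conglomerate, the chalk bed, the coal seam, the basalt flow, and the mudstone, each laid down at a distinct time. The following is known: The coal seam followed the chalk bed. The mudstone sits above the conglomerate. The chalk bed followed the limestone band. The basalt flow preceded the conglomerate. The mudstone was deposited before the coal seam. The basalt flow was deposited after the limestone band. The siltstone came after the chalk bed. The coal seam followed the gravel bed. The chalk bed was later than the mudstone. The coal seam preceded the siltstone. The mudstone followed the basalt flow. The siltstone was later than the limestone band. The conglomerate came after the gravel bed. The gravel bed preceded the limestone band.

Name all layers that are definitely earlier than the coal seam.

Directly stated before the coal seam: the chalk bed, the gravel bed, and the mudstone.
The basalt flow reaches the coal seam via the basalt flow → the mudstone → the coal seam.
The conglomerate reaches the coal seam via the conglomerate → the mudstone → the coal seam.
The limestone band reaches the coal seam via the limestone band → the chalk bed → the coal seam.

the basalt flow, the chalk bed, the conglomerate, the gravel bed, the limestone band, the mudstone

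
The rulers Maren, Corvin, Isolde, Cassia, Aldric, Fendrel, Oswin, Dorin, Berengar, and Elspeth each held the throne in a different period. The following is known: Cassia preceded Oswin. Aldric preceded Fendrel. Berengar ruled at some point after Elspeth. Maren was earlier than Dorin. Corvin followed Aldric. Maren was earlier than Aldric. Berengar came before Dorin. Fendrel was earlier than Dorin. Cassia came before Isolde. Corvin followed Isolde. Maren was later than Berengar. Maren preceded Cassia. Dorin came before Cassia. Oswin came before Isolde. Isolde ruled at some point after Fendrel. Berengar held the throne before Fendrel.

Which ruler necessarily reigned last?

Every other ruler has a chain of constraints placing them before Corvin, so Corvin is last.

Corvin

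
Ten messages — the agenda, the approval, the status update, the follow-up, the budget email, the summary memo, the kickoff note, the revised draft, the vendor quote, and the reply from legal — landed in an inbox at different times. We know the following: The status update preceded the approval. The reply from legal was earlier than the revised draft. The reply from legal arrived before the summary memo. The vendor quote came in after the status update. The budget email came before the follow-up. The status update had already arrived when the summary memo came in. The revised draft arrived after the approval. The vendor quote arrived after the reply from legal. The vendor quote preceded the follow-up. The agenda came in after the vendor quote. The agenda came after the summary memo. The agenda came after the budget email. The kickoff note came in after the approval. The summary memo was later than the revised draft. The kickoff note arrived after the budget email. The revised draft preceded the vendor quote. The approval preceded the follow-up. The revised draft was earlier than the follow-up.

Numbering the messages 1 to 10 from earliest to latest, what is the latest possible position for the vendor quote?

8

The vendor quote must come before the agenda and the follow-up — 2 messages forced after it.
Everything else can be placed before the vendor quote in some valid order, so the vendor quote can sit as late as position 10 − 2 = 8.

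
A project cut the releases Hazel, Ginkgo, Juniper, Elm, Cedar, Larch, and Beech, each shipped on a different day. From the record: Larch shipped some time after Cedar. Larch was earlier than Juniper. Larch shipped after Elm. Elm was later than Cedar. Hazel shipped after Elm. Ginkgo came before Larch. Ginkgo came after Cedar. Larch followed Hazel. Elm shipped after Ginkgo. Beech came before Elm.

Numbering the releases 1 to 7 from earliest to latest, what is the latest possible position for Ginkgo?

Ginkgo must come before Elm, Hazel, Juniper, and Larch — 4 releases forced after it.
Everything else can be placed before Ginkgo in some valid order, so Ginkgo can sit as late as position 7 − 4 = 3.

3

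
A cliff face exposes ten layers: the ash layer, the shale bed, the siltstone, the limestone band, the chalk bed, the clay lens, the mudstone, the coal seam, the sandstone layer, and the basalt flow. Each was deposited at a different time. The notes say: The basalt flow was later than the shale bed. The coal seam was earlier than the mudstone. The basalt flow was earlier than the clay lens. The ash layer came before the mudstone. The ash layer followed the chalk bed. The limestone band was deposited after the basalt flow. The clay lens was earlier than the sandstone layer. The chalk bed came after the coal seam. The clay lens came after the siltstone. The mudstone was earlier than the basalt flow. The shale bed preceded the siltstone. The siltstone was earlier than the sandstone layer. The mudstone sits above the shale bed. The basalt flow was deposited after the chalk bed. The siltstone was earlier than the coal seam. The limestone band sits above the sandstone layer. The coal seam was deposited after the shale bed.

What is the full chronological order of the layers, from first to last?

the shale bed, the siltstone, the coal seam, the chalk bed, the ash layer, the mudstone, the basalt flow, the clay lens, the sandstone layer, the limestone band

The constraints fix every adjacent pair, so only one ordering works:
the shale bed → the siltstone → the coal seam → the chalk bed → the ash layer → the mudstone → the basalt flow → the clay lens → the sandstone layer → the limestone band.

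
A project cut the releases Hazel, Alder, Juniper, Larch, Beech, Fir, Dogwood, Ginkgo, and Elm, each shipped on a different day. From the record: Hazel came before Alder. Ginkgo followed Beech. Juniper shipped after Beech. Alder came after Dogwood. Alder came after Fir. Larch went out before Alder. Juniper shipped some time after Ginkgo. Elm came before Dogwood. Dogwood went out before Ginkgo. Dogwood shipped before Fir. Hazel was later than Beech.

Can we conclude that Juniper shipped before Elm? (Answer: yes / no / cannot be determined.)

Tracing the constraints gives Elm → Dogwood → Ginkgo → Juniper, so Elm must come before Juniper.
That means Juniper cannot be before Elm.

no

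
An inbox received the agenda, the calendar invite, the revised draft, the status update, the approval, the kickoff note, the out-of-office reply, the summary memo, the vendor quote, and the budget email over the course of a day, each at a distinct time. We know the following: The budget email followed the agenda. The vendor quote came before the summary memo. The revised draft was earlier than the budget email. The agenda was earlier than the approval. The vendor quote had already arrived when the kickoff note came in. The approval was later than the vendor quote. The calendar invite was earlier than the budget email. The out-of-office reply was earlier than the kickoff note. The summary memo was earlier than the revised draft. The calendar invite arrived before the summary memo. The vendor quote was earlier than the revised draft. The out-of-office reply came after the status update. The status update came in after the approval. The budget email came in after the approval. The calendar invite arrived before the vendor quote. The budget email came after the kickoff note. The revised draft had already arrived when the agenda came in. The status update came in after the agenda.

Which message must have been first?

the calendar invite

The calendar invite has a chain of constraints placing it before every other message, so the calendar invite must be first.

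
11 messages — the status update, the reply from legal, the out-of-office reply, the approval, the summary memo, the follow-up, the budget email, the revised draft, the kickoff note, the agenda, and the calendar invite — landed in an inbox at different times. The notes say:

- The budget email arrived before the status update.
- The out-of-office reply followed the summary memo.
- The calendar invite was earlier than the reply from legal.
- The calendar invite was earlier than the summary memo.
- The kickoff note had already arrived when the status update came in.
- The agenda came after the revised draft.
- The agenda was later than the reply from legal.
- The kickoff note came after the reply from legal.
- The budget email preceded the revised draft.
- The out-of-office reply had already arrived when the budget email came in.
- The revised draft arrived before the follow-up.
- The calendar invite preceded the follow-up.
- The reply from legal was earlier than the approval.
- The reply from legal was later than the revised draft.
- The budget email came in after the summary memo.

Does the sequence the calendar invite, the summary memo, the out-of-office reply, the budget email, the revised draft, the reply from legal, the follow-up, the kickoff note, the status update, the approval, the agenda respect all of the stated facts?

Check each stated constraint against the proposed order — e.g. the calendar invite is ahead of the follow-up; the revised draft is ahead of the agenda. Every pair is in the required order; nothing is violated.

yes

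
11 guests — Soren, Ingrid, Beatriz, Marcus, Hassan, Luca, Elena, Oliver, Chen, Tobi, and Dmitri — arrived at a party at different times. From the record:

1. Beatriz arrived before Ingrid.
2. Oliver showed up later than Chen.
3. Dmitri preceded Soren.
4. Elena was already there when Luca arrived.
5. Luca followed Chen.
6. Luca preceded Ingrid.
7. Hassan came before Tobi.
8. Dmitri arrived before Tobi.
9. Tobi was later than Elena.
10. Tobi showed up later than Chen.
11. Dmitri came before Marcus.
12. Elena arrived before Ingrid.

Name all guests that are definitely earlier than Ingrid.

Beatriz, Chen, Elena, Luca

Directly stated before Ingrid: Beatriz, Elena, and Luca.
Chen reaches Ingrid via Chen → Luca → Ingrid.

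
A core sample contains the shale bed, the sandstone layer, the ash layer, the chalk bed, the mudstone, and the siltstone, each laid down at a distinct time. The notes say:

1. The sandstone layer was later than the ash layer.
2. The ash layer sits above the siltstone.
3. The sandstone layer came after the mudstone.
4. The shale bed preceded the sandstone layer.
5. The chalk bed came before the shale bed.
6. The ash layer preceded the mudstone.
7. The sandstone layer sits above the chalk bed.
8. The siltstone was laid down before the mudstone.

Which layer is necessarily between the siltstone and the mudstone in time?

the ash layer

Tracing the constraints gives the siltstone → the ash layer → the mudstone, so the ash layer sits after the siltstone and before the mudstone.
No other layer is forced both after the siltstone and before the mudstone.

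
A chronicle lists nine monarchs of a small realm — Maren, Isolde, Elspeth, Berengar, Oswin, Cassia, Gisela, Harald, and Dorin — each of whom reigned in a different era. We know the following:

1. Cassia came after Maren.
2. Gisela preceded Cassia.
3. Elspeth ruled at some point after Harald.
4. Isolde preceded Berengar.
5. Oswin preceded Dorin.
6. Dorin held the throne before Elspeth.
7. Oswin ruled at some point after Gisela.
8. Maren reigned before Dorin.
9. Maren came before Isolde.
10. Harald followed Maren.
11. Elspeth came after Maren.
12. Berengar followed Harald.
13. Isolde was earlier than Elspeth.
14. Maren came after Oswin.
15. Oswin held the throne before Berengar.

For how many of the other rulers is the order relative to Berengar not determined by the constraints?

Forced before Berengar: Gisela, Harald, Isolde, Maren, and Oswin.
That leaves Cassia, Dorin, and Elspeth with no forced order relative to Berengar — 3.

3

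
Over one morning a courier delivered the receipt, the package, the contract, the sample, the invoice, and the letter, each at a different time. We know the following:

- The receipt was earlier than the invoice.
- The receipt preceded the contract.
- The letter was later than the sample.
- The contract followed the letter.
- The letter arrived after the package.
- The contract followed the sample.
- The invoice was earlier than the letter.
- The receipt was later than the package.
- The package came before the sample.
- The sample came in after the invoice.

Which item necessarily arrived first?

the package

The package has a chain of constraints placing it before every other item, so the package must be first.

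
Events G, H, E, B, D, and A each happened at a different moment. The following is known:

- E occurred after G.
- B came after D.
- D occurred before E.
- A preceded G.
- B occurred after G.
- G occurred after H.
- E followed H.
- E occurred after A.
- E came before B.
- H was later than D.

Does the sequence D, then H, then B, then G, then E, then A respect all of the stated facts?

The constraints require E before B, but in the proposed sequence B appears ahead of E. That one violation is enough.

no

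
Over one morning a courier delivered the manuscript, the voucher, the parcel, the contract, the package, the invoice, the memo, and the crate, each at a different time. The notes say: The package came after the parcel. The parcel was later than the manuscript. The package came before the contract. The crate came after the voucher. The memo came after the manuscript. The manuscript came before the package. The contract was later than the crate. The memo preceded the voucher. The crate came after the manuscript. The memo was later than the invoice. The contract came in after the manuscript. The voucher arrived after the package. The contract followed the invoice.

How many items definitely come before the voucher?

Directly stated before the voucher: the memo and the package.
The invoice reaches the voucher via the invoice → the memo → the voucher.
The manuscript reaches the voucher via the manuscript → the memo → the voucher.
The parcel reaches the voucher via the parcel → the package → the voucher.
No chain forces the contract (or any of the others) ahead of the voucher.
That's the invoice, the manuscript, the memo, the package, and the parcel — 5 in all.

5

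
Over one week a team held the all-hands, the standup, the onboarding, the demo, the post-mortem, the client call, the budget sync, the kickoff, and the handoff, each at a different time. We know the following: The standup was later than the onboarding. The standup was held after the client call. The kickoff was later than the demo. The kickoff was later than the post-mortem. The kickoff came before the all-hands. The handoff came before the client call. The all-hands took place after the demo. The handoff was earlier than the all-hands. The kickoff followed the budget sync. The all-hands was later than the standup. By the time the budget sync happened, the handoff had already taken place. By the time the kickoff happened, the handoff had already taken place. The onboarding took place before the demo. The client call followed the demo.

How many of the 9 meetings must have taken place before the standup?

4

Directly stated before the standup: the client call and the onboarding.
The demo reaches the standup via the demo → the client call → the standup.
The handoff reaches the standup via the handoff → the client call → the standup.
No chain forces the post-mortem (or any of the others) ahead of the standup.
That's the client call, the demo, the handoff, and the onboarding — 4 in all.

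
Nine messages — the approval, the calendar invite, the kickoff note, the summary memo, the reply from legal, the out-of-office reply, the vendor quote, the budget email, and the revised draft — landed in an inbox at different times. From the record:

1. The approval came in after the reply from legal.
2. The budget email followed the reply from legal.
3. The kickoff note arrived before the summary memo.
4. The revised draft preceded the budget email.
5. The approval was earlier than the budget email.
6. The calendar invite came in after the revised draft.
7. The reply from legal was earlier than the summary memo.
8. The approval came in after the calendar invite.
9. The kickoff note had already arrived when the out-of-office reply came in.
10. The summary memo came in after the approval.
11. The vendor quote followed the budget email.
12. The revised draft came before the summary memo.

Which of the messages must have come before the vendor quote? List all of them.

the approval, the budget email, the calendar invite, the reply from legal, the revised draft

Directly stated before the vendor quote: the budget email.
The approval reaches the vendor quote via the approval → the budget email → the vendor quote.
The calendar invite reaches the vendor quote via the calendar invite → the approval → the budget email → the vendor quote.
The reply from legal reaches the vendor quote via the reply from legal → the budget email → the vendor quote.
Likewise the revised draft reaches the vendor quote by chaining the stated constraints.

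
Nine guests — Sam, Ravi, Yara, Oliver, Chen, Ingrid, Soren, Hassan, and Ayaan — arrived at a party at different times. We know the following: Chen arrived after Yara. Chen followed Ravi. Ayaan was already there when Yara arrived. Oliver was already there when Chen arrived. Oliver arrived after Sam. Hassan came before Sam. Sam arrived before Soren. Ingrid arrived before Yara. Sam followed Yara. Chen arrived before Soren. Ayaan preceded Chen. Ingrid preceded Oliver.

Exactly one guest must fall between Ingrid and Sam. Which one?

Yara

Tracing the constraints gives Ingrid → Yara → Sam, so Yara sits after Ingrid and before Sam.
No other guest is forced both after Ingrid and before Sam.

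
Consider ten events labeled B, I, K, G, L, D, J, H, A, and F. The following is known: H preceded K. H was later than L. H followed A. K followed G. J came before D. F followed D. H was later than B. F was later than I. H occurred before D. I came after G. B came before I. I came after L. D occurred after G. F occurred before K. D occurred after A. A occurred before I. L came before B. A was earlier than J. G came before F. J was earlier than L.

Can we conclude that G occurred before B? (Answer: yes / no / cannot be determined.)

cannot be determined

No chain of stated constraints runs from G to B, and none runs from B to G either.
So the relative order of G and B is not fixed by the given facts.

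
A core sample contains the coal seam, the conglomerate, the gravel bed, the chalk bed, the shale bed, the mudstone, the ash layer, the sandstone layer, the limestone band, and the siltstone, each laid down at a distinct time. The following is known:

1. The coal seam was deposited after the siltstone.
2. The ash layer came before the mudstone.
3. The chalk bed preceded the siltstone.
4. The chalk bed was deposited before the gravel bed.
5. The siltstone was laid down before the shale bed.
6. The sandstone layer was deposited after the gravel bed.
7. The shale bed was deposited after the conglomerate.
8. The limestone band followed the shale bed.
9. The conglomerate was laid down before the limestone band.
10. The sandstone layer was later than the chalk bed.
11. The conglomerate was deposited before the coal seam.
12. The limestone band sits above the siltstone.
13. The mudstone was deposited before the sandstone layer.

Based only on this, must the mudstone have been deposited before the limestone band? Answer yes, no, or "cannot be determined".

cannot be determined

No chain of stated constraints runs from the mudstone to the limestone band, and none runs from the limestone band to the mudstone either.
So the relative order of the mudstone and the limestone band is not fixed by the given facts.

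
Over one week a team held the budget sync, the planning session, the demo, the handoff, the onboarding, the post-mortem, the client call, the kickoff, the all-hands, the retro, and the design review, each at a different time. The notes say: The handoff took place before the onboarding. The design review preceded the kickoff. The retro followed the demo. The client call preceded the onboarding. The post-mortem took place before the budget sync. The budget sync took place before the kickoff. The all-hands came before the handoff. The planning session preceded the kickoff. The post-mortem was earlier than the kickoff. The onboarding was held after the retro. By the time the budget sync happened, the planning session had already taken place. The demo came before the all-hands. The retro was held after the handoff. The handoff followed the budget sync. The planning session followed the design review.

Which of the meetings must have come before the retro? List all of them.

Directly stated before the retro: the demo and the handoff.
The all-hands reaches the retro via the all-hands → the handoff → the retro.
The budget sync reaches the retro via the budget sync → the handoff → the retro.
The design review reaches the retro via the design review → the planning session → the budget sync → the handoff → the retro.
Likewise the planning session and the post-mortem each reach the retro by chaining the stated constraints.
No chain forces the kickoff (or any of the others) ahead of the retro.

the all-hands, the budget sync, the demo, the design review, the handoff, the planning session, the post-mortem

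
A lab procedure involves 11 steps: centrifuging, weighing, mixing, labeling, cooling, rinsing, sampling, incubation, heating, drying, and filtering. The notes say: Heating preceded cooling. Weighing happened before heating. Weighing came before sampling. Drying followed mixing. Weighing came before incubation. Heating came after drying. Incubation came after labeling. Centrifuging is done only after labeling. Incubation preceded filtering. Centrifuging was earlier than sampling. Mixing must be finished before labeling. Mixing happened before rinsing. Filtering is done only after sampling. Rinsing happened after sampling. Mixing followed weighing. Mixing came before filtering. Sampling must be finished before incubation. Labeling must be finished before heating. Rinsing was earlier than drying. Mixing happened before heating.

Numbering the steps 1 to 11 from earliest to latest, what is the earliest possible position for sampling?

5

Centrifuging, labeling, mixing, and weighing must all come before sampling — 4 forced predecessors.
Nothing else is forced ahead of sampling, so its earliest slot is position 4 + 1 = 5.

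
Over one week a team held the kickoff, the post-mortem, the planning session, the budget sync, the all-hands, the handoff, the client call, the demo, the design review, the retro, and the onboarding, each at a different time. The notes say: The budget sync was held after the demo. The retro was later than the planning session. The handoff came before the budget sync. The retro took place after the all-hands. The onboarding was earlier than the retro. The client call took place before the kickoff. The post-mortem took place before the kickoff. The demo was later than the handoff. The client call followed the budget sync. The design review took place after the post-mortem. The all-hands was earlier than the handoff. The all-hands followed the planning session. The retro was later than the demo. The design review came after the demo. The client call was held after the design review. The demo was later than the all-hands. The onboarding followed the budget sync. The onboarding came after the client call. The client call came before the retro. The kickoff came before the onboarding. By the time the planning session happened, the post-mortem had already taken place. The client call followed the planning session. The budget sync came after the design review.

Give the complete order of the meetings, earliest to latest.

the post-mortem, the planning session, the all-hands, the handoff, the demo, the design review, the budget sync, the client call, the kickoff, the onboarding, the retro

The constraints fix every adjacent pair, so only one ordering works:
the post-mortem → the planning session → the all-hands → the handoff → the demo → the design review → the budget sync → the client call → the kickoff → the onboarding → the retro.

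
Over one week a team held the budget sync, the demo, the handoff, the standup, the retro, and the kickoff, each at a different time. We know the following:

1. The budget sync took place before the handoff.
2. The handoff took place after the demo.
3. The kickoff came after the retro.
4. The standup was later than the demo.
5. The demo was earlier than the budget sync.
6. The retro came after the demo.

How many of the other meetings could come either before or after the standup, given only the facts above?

4

Forced before the standup: the demo.
That leaves the budget sync, the handoff, the kickoff, and the retro with no forced order relative to the standup — 4.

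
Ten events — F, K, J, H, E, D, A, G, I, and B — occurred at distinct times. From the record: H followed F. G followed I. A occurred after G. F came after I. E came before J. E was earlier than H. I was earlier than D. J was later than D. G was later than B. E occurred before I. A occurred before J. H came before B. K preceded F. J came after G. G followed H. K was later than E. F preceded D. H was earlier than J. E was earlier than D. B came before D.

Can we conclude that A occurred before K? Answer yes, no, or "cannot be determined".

Tracing the constraints gives K → F → H → G → A, so K must come before A.
That means A cannot be before K.

no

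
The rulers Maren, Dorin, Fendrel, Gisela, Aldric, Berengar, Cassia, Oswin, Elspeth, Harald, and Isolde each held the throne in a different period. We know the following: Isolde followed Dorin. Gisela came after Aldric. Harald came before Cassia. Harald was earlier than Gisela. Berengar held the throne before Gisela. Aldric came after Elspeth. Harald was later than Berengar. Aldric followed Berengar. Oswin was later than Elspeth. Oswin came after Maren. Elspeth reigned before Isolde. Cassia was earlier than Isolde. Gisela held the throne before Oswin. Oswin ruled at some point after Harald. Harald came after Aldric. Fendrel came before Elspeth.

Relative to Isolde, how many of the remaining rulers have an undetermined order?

Forced before Isolde: Aldric, Berengar, Cassia, Dorin, Elspeth, Fendrel, and Harald.
That leaves Gisela, Maren, and Oswin with no forced order relative to Isolde — 3.

3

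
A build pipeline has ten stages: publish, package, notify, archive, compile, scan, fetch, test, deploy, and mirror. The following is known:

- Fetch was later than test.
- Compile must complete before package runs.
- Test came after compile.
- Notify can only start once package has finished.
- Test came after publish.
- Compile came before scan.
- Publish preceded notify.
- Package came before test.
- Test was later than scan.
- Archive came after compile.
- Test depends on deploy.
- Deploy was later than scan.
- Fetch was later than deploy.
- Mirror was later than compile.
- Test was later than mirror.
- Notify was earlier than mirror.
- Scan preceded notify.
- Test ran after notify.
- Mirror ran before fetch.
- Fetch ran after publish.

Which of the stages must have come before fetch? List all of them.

Directly stated before fetch: deploy, mirror, publish, and test.
Compile reaches fetch via compile → mirror → fetch.
Notify reaches fetch via notify → mirror → fetch.
Package reaches fetch via package → test → fetch.
Likewise scan reaches fetch by chaining the stated constraints.
No chain forces archive ahead of fetch.

compile, deploy, mirror, notify, package, publish, scan, test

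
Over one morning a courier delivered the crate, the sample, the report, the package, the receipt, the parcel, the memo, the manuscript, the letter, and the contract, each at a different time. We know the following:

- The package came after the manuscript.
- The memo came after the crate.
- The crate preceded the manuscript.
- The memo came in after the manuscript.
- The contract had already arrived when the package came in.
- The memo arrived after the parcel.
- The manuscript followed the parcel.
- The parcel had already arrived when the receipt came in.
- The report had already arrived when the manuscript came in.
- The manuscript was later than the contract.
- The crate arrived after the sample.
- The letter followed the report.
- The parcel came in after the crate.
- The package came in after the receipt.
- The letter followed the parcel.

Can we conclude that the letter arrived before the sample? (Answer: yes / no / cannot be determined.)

Tracing the constraints gives the sample → the crate → the parcel → the letter, so the sample must come before the letter.
That means the letter cannot be before the sample.

no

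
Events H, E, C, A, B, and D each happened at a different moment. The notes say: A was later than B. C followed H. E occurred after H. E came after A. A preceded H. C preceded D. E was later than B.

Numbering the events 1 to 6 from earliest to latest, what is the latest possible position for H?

H must come before C, D, and E — 3 events forced after it.
Everything else can be placed before H in some valid order, so H can sit as late as position 6 − 3 = 3.

3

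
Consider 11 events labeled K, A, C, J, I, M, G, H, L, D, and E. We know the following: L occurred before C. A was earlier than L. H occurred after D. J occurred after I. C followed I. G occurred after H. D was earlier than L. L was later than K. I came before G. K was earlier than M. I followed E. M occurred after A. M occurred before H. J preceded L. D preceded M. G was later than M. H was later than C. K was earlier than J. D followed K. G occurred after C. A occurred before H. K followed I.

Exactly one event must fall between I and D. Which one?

K

Tracing the constraints gives I → K → D, so K sits after I and before D.
No other event is forced both after I and before D.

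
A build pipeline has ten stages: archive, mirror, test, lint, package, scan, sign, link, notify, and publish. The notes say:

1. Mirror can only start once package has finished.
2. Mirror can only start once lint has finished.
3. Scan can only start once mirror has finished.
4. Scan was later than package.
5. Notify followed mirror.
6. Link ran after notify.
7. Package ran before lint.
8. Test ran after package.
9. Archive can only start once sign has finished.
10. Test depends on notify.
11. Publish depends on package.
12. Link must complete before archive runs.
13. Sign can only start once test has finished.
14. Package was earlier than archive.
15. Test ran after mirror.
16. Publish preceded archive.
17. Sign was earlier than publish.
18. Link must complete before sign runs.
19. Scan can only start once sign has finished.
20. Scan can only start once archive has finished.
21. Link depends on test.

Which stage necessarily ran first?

Package has a chain of constraints placing it before every other stage, so package must be first.

package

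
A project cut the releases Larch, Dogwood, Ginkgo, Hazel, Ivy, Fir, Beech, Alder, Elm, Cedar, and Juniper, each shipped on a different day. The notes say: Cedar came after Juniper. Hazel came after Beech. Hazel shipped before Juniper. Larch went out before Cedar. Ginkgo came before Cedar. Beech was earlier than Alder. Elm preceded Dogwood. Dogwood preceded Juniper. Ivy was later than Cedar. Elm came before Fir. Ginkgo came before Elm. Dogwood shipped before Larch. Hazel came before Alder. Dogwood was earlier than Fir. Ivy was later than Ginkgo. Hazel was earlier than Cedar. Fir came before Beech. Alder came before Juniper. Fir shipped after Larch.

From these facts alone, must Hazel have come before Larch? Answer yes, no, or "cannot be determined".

no

Tracing the constraints gives Larch → Fir → Beech → Hazel, so Larch must come before Hazel.
That means Hazel cannot be before Larch.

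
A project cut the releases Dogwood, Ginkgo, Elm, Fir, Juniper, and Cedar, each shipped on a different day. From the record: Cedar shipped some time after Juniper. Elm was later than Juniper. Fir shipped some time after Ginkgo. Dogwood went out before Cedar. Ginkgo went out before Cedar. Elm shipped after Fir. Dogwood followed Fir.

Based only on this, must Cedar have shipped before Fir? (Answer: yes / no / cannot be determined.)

no

Tracing the constraints gives Fir → Dogwood → Cedar, so Fir must come before Cedar.
That means Cedar cannot be before Fir.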